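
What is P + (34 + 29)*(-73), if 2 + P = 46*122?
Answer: 1011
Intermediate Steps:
P = 5610 (P = -2 + 46*122 = -2 + 5612 = 5610)
P + (34 + 29)*(-73) = 5610 + (34 + 29)*(-73) = 5610 + 63*(-73) = 5610 - 4599 = 1011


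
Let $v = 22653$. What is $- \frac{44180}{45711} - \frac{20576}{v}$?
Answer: $- \frac{2663044}{1420427} \approx -1.8748$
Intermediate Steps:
$- \frac{44180}{45711} - \frac{20576}{v} = - \frac{44180}{45711} - \frac{20576}{22653} = - \frac{2663044}{1420427}$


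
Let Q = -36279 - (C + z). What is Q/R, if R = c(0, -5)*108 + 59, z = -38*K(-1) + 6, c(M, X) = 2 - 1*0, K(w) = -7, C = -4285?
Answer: -32266/275 ≈ -117.33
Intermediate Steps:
c(M, X) = 2 (c(M, X) = 2 + 0 = 2)
z = 272 (z = -38*(-7) + 6 = 266 + 6 = 272)
R = 275 (R = 2*108 + 59 = 216 + 59 = 275)
Q = -32266 (Q = -36279 - (-4285 + 272) = -36279 - 1*(-4013) = -36279 + 4013 = -32266)
Q/R = -32266/275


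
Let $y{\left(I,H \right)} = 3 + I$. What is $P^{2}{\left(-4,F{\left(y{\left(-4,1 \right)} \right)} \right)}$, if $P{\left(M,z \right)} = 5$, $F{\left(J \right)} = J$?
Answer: $25$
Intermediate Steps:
$P^{2}{\left(-4,F{\left(y{\left(-4,1 \right)} \right)} \right)} = 5^{2} = 25$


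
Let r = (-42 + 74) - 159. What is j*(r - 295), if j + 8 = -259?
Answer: 112674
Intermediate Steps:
j = -267 (j = -8 - 259 = -267)
r = -127 (r = 32 - 159 = -127)
j*(r - 295) = -267*(-127 - 295) = -267*(-422) = 112674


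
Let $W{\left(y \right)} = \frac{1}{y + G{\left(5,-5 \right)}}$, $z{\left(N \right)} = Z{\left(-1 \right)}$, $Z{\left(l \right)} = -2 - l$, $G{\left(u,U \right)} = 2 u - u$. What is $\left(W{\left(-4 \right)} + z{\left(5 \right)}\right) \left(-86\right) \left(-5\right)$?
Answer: $0$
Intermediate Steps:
$G{\left(u,U \right)} = u$
$z{\left(N \right)} = -1$ ($z{\left(N \right)} = -2 - -1 = -2 + 1 = -1$)
$W{\left(y \right)} = \frac{1}{5 + y}$ ($W{\left(y \right)} = \frac{1}{y + 5} = \frac{1}{5 + y}$)
$\left(W{\left(-4 \right)} + z{\left(5 \right)}\right) \left(-86\right) \left(-5\right) = \left(\frac{1}{5 - 4} - 1\right) \left(-86\right) \left(-5\right) = \left(1^{-1} - 1\right) \left(-86\right) \left(-5\right) = \left(1 - 1\right) \left(-86\right) \left(-5\right) = 0 \left(-86\right) \left(-5\right) = 0 \left(-5\right) = 0$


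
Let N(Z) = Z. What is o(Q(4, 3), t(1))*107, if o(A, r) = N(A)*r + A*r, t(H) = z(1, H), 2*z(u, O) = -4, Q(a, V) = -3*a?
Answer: 5136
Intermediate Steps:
z(u, O) = -2 (z(u, O) = (1/2)*(-4) = -2)
t(H) = -2
o(A, r) = 2*A*r (o(A, r) = A*r + A*r = 2*A*r)
o(Q(4, 3), t(1))*107 = (2*(-3*4)*(-2))*107 = (2*(-12)*(-2))*107 = 48*107 = 5136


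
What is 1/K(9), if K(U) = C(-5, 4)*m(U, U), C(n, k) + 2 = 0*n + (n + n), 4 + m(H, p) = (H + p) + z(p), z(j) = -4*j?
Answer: 1/264 ≈ 0.0037879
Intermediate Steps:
m(H, p) = -4 + H - 3*p (m(H, p) = -4 + ((H + p) - 4*p) = -4 + (H - 3*p) = -4 + H - 3*p)
C(n, k) = -2 + 2*n (C(n, k) = -2 + (0*n + (n + n)) = -2 + (0 + 2*n) = -2 + 2*n)
K(U) = 48 + 24*U (K(U) = (-2 + 2*(-5))*(-4 + U - 3*U) = (-2 - 10)*(-4 - 2*U) = -12*(-4 - 2*U) = 48 + 24*U)
1/K(9) = 1/(48 + 24*9) = 1/(48 + 216) = 1/264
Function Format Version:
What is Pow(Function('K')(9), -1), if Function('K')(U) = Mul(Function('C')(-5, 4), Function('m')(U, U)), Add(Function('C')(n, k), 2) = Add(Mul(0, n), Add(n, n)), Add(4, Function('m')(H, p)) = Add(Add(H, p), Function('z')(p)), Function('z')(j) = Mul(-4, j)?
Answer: Rational(1, 264) ≈ 0.0037879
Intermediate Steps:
Function('m')(H, p) = Add(-4, H, Mul(-3, p)) (Function('m')(H, p) = Add(-4, Add(Add(H, p), Mul(-4, p))) = Add(-4, Add(H, Mul(-3, p))) = Add(-4, H, Mul(-3, p)))
Function('C')(n, k) = Add(-2, Mul(2, n)) (Function('C')(n, k) = Add(-2, Add(Mul(0, n), Add(n, n))) = Add(-2, Add(0, Mul(2, n))) = Add(-2, Mul(2, n)))
Function('K')(U) = Add(48, Mul(24, U)) (Function('K')(U) = Mul(Add(-2, Mul(2, -5)), Add(-4, U, Mul(-3, U))) = Mul(Add(-2, -10), Add(-4, Mul(-2, U))) = Mul(-12, Add(-4, Mul(-2, U))) = Add(48, Mul(24, U)))
Pow(Function('K')(9), -1) = Pow(Add(48, Mul(24, 9)), -1) = Pow(Add(48, 216), -1) = Pow(264, -1) = Rational(1, 264)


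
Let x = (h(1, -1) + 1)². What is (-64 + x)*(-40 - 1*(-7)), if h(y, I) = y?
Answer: 1980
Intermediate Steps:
x = 4 (x = (1 + 1)² = 2² = 4)
(-64 + x)*(-40 - 1*(-7)) = (-64 + 4)*(-40 - 1*(-7)) = -60*(-40 + 7) = -60*(-33) = 1980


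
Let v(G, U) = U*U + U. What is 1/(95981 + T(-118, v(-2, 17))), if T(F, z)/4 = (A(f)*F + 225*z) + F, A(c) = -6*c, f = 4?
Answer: 1/382237 ≈ 2.6162e-6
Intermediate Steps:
v(G, U) = U + U² (v(G, U) = U² + U = U + U²)
T(F, z) = -92*F + 900*z (T(F, z) = 4*(((-6*4)*F + 225*z) + F) = 4*((-24*F + 225*z) + F) = 4*(-23*F + 225*z) = -92*F + 900*z)
1/(95981 + T(-118, v(-2, 17))) = 1/(95981 + (-92*(-118) + 900*(17*(1 + 17)))) = 1/(95981 + (10856 + 900*(17*18))) = 1/(95981 + (10856 + 900*306)) = 1/(95981 + (10856 + 275400)) = 1/(95981 + 286256) = 1/382237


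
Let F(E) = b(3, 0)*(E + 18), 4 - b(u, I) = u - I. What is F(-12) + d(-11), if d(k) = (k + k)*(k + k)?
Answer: 490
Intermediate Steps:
b(u, I) = 4 + I - u (b(u, I) = 4 - (u - I) = 4 + (I - u) = 4 + I - u)
F(E) = 18 + E (F(E) = (4 + 0 - 1*3)*(E + 18) = (4 + 0 - 3)*(18 + E) = 1*(18 + E) = 18 + E)
d(k) = 4*k² (d(k) = (2*k)*(2*k) = 4*k²)
F(-12) + d(-11) = (18 - 12) + 4*(-11)² = 6 + 4*121 = 6 + 484 = 490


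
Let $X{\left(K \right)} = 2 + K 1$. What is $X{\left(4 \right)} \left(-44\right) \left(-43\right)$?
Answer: $11352$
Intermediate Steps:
$X{\left(K \right)} = 2 + K$
$X{\left(4 \right)} \left(-44\right) \left(-43\right) = \left(2 + 4\right) \left(-44\right) \left(-43\right) = 6 \left(-44\right) \left(-43\right) = \left(-264\right) \left(-43\right) = 11352$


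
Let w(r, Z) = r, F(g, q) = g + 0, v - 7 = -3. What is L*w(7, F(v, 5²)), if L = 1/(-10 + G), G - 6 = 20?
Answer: 7/16 ≈ 0.43750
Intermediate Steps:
v = 4 (v = 7 - 3 = 4)
F(g, q) = g
G = 26 (G = 6 + 20 = 26)
L = 1/16 (L = 1/(-10 + 26) = 1/16 ≈ 0.062500)
L*w(7, F(v, 5²)) = (1/16)*7 = 7/16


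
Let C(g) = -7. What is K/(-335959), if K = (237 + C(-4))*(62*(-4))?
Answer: 57040/335959 ≈ 0.16978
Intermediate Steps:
K = -57040 (K = (237 - 7)*(62*(-4)) = 230*(-248) = -57040)
K/(-335959) = -57040/(-335959) = -57040*(-1/335959) = 57040/335959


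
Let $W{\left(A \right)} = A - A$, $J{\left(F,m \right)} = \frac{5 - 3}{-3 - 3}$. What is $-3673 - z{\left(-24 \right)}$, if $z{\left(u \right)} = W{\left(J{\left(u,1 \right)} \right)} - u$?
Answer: $-3697$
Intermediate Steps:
$J{\left(F,m \right)} = - \frac{1}{3}$ ($J{\left(F,m \right)} = \frac{2}{-6} = 2 \left(- \frac{1}{6}\right) = - \frac{1}{3}$)
$W{\left(A \right)} = 0$
$z{\left(u \right)} = - u$ ($z{\left(u \right)} = 0 - u = - u$)
$-3673 - z{\left(-24 \right)} = -3673 - \left(-1\right) \left(-24\right) = -3673 - 24 = -3697$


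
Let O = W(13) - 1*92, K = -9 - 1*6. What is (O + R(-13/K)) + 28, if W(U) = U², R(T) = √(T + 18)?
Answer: 105 + √4245/15 ≈ 109.34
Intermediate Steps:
K = -15 (K = -9 - 6 = -15)
R(T) = √(18 + T)
O = 77 (O = 13² - 1*92 = 169 - 92 = 77)
(O + R(-13/K)) + 28 = (77 + √(18 - 13/(-15))) + 28 = (77 + √(18 - 13*(-1/15))) + 28 = (77 + √(18 + 13/15)) + 28 = (77 + √(283/15)) + 28 = (77 + √4245/15) + 28 = 105 + √4245/15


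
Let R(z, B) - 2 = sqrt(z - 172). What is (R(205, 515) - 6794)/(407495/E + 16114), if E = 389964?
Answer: -2648635488/6284287391 + 389964*sqrt(33)/6284287391 ≈ -0.42111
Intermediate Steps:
R(z, B) = 2 + sqrt(-172 + z) (R(z, B) = 2 + sqrt(z - 172) = 2 + sqrt(-172 + z))
(R(205, 515) - 6794)/(407495/E + 16114) = ((2 + sqrt(-172 + 205)) - 6794)/(407495/389964 + 16114) = ((2 + sqrt(33)) - 6794)/(407495*(1/389964) + 16114) = (-6792 + sqrt(33))/(407495/389964 + 16114) = (-6792 + sqrt(33))/(6284287391/389964) = (-6792 + sqrt(33))*(389964/6284287391) = -2648635488/6284287391 + 389964*sqrt(33)/6284287391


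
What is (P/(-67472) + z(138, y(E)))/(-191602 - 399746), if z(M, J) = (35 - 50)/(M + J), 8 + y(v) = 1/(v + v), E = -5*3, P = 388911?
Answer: 515575463/51855962122048 ≈ 9.9425e-6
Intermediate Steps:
E = -15
y(v) = -8 + 1/(2*v) (y(v) = -8 + 1/(v + v) = -8 + 1/(2*v))
z(M, J) = -15/(J + M)
(P/(-67472) + z(138, y(E)))/(-191602 - 399746) = (388911/(-67472) - 15/((-8 + (1/2)/(-15)) + 138))/(-191602 - 399746) = (388911*(-1/67472) - 15/((-8 + (1/2)*(-1/15)) + 138))/(-591348) = (-388911/67472 - 15/((-8 - 1/30) + 138))*(-1/591348) = (-388911/67472 - 15/(-241/30 + 138))*(-1/591348) = (-388911/67472 - 15/3899/30)*(-1/591348) = (-388911/67472 - 15*30/3899)*(-1/591348) = (-388911/67472 - 450/3899)*(-1/591348) = -1546726389/263073328*(-1/591348) = 515575463/51855962122048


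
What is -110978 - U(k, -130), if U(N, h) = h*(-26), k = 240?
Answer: -114358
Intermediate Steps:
U(N, h) = -26*h
-110978 - U(k, -130) = -110978 - (-26)*(-130) = -110978 - 1*3380 = -110978 - 3380 = -114358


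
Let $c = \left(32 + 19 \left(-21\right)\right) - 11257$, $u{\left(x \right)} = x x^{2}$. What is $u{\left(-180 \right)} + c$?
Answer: $-5843624$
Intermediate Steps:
$u{\left(x \right)} = x^{3}$
$c = -11624$ ($c = \left(32 - 399\right) - 11257 = -367 - 11257 = -11624$)
$u{\left(-180 \right)} + c = \left(-180\right)^{3} - 11624 = -5832000 - 11624 = -5843624$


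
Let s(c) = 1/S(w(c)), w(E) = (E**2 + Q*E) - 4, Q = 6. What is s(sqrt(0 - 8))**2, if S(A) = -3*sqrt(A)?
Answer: -1/324 - I*sqrt(2)/324 ≈ -0.0030864 - 0.0043649*I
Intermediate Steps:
w(E) = -4 + E**2 + 6*E (w(E) = (E**2 + 6*E) - 4 = -4 + E**2 + 6*E)
s(c) = -1/(3*sqrt(-4 + c**2 + 6*c)) (s(c) = 1/(-3*sqrt(-4 + c**2 + 6*c)) = -1/(3*sqrt(-4 + c**2 + 6*c)))
s(sqrt(0 - 8))**2 = (-1/(3*sqrt(-4 + (sqrt(0 - 8))**2 + 6*sqrt(0 - 8))))**2 = (-1/(3*sqrt(-4 + (sqrt(-8))**2 + 6*sqrt(-8))))**2 = (-1/(3*sqrt(-4 + (2*I*sqrt(2))**2 + 6*(2*I*sqrt(2)))))**2 = (-1/(3*sqrt(-4 - 8 + 12*I*sqrt(2))))**2 = (-1/(3*sqrt(-12 + 12*I*sqrt(2))))**2 = 1/(9*(-12 + 12*I*sqrt(2)))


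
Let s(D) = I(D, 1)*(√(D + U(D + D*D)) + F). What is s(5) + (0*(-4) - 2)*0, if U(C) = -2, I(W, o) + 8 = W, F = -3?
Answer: 9 - 3*√3 ≈ 3.8038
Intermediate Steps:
I(W, o) = -8 + W
s(D) = (-8 + D)*(-3 + √(-2 + D)) (s(D) = (-8 + D)*(√(D - 2) - 3) = (-8 + D)*(√(-2 + D) - 3) = (-8 + D)*(-3 + √(-2 + D)))
s(5) + (0*(-4) - 2)*0 = (-8 + 5)*(-3 + √(-2 + 5)) + (0*(-4) - 2)*0 = -3*(-3 + √3) + (0 - 2)*0 = (9 - 3*√3) - 2*0 = (9 - 3*√3) + 0 = 9 - 3*√3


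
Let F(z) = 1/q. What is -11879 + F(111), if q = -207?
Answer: -2458954/207 ≈ -11879.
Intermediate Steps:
F(z) = -1/207 (F(z) = 1/(-207) = -1/207)
-11879 + F(111) = -11879 - 1/207 = -2458954/207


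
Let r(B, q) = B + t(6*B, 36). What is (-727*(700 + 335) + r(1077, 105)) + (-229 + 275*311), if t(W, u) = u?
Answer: -666036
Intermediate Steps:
r(B, q) = 36 + B (r(B, q) = B + 36 = 36 + B)
(-727*(700 + 335) + r(1077, 105)) + (-229 + 275*311) = (-727*(700 + 335) + (36 + 1077)) + (-229 + 275*311) = (-727*1035 + 1113) + (-229 + 85525) = (-752445 + 1113) + 85296 = -751332 + 85296 = -666036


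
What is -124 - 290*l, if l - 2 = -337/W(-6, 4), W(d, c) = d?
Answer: -50977/3 ≈ -16992.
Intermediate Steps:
l = 349/6 (l = 2 - 337/(-6) = 2 - 337*(-1/6) = 2 + 337/6 = 349/6 ≈ 58.167)
-124 - 290*l = -124 - 290*349/6 = -124 - 50605/3 = -50977/3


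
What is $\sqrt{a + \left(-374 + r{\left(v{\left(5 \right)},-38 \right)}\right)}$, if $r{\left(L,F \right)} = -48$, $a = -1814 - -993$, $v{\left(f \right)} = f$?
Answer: $i \sqrt{1243} \approx 35.256 i$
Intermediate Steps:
$a = -821$ ($a = -1814 + 993 = -821$)
$\sqrt{a + \left(-374 + r{\left(v{\left(5 \right)},-38 \right)}\right)} = \sqrt{-821 - 422} = \sqrt{-1243} = i \sqrt{1243}$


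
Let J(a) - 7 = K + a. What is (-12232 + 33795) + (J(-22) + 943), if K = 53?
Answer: 22544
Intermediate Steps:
J(a) = 60 + a (J(a) = 7 + (53 + a) = 60 + a)
(-12232 + 33795) + (J(-22) + 943) = (-12232 + 33795) + ((60 - 22) + 943) = 21563 + (38 + 943) = 21563 + 981 = 22544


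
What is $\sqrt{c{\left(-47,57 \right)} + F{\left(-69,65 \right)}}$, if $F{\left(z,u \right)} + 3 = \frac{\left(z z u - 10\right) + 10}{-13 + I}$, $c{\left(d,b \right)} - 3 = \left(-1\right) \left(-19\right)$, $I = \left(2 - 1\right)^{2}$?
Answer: $\frac{i \sqrt{103079}}{2} \approx 160.53 i$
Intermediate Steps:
$I = 1$ ($I = 1^{2} = 1$)
$c{\left(d,b \right)} = 22$ ($c{\left(d,b \right)} = 3 - -19 = 3 + 19 = 22$)
$F{\left(z,u \right)} = -3 - \frac{u z^{2}}{12}$ ($F{\left(z,u \right)} = -3 + \frac{\left(z z u - 10\right) + 10}{-13 + 1} = -3 + \frac{\left(z^{2} u - 10\right) + 10}{-12} = -3 + \left(\left(u z^{2} - 10\right) + 10\right) \left(- \frac{1}{12}\right) = -3 + \left(\left(-10 + u z^{2}\right) + 10\right) \left(- \frac{1}{12}\right) = -3 + u z^{2} \left(- \frac{1}{12}\right) = -3 - \frac{u z^{2}}{12}$)
$\sqrt{c{\left(-47,57 \right)} + F{\left(-69,65 \right)}} = \sqrt{22 - \left(3 + \frac{65 \left(-69\right)^{2}}{12}\right)} = \sqrt{22 - \left(3 + \frac{65}{12} \cdot 4761\right)} = \sqrt{22 - \frac{103167}{4}} = \sqrt{- \frac{103079}{4}} = \frac{i \sqrt{103079}}{2}$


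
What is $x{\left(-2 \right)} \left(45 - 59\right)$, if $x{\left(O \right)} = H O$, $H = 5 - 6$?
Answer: $-28$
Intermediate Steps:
$H = -1$ ($H = 5 - 6 = -1$)
$x{\left(O \right)} = - O$
$x{\left(-2 \right)} \left(45 - 59\right) = \left(-1\right) \left(-2\right) \left(45 - 59\right) = 2 \left(-14\right) = -28$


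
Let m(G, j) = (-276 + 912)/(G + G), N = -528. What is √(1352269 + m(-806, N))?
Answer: 2*√54905147986/403 ≈ 1162.9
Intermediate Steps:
m(G, j) = 318/G (m(G, j) = 636/((2*G)) = 636*(1/(2*G)) = 318/G)
√(1352269 + m(-806, N)) = √(1352269 + 318/(-806)) = √(1352269 + 318*(-1/806)) = √(1352269 - 159/403) = √(544964248/403) = 2*√54905147986/403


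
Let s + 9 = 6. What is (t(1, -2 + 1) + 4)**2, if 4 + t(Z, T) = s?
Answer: 9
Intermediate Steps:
s = -3 (s = -9 + 6 = -3)
t(Z, T) = -7 (t(Z, T) = -4 - 3 = -7)
(t(1, -2 + 1) + 4)**2 = (-7 + 4)**2 = (-3)**2 = 9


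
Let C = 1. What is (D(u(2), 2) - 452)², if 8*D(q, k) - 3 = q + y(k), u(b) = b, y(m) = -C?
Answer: 815409/4 ≈ 2.0385e+5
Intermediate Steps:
y(m) = -1 (y(m) = -1*1 = -1)
D(q, k) = ¼ + q/8 (D(q, k) = 3/8 + (q - 1)/8 = 3/8 + (-1 + q)/8 = 3/8 + (-⅛ + q/8) = ¼ + q/8)
(D(u(2), 2) - 452)² = ((¼ + (⅛)*2) - 452)² = ((¼ + ¼) - 452)² = (½ - 452)² = (-903/2)² = 815409/4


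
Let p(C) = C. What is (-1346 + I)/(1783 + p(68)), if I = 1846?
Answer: 500/1851 ≈ 0.27012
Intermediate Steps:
(-1346 + I)/(1783 + p(68)) = (-1346 + 1846)/(1783 + 68) = 500/1851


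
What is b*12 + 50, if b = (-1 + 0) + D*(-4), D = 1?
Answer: -10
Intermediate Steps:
b = -5 (b = (-1 + 0) + 1*(-4) = -1 - 4 = -5)
b*12 + 50 = -5*12 + 50 = -60 + 50 = -10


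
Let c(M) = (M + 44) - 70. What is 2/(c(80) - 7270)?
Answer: -1/3608 ≈ -0.00027716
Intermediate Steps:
c(M) = -26 + M (c(M) = (44 + M) - 70 = -26 + M)
2/(c(80) - 7270) = 2/((-26 + 80) - 7270) = 2/(54 - 7270) = 2/(-7216) = 2*(-1/7216) = -1/3608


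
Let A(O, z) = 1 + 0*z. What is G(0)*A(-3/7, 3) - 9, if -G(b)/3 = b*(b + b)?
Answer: -9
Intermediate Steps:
A(O, z) = 1 (A(O, z) = 1 + 0 = 1)
G(b) = -6*b² (G(b) = -3*b*(b + b) = -3*b*2*b = -6*b²)
G(0)*A(-3/7, 3) - 9 = -6*0²*1 - 9 = -6*0*1 - 9 = 0*1 - 9 = 0 - 9 = -9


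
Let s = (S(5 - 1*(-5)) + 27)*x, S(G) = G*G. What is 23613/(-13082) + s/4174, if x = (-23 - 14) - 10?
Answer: -44161780/13651067 ≈ -3.2350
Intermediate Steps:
S(G) = G²
x = -47 (x = -37 - 10 = -47)
s = -5969 (s = ((5 - 1*(-5))² + 27)*(-47) = ((5 + 5)² + 27)*(-47) = (10² + 27)*(-47) = (100 + 27)*(-47) = 127*(-47) = -5969)
23613/(-13082) + s/4174 = 23613/(-13082) - 5969/4174 = 23613*(-1/13082) - 5969*1/4174 = -23613/13082 - 5969/4174 = -44161780/13651067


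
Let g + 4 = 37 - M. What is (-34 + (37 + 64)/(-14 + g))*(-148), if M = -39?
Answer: 138454/29 ≈ 4774.3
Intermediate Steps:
g = 72 (g = -4 + (37 - 1*(-39)) = -4 + (37 + 39) = -4 + 76 = 72)
(-34 + (37 + 64)/(-14 + g))*(-148) = (-34 + (37 + 64)/(-14 + 72))*(-148) = (-34 + 101/58)*(-148) = -1871/58*(-148) = 138454/29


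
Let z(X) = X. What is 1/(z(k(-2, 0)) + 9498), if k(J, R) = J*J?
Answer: 1/9502 ≈ 0.00010524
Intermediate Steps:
k(J, R) = J**2
1/(z(k(-2, 0)) + 9498) = 1/((-2)**2 + 9498) = 1/(4 + 9498) = 1/9502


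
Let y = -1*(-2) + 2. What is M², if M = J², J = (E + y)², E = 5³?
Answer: 76686282021340161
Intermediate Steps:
y = 4 (y = 2 + 2 = 4)
E = 125
J = 16641 (J = (125 + 4)² = 129² = 16641)
M = 276922881 (M = 16641² = 276922881)
M² = 276922881² = 76686282021340161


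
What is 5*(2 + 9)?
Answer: 55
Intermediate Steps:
5*(2 + 9) = 5*11 = 55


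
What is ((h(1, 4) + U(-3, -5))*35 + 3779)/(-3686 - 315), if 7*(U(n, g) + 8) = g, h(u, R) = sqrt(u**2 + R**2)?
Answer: -3474/4001 - 35*sqrt(17)/4001 ≈ -0.90435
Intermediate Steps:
h(u, R) = sqrt(R**2 + u**2)
U(n, g) = -8 + g/7
((h(1, 4) + U(-3, -5))*35 + 3779)/(-3686 - 315) = ((sqrt(4**2 + 1**2) + (-8 + (1/7)*(-5)))*35 + 3779)/(-3686 - 315) = ((sqrt(16 + 1) + (-8 - 5/7))*35 + 3779)/(-4001) = ((sqrt(17) - 61/7)*35 + 3779)*(-1/4001) = ((-61/7 + sqrt(17))*35 + 3779)*(-1/4001) = ((-305 + 35*sqrt(17)) + 3779)*(-1/4001) = (3474 + 35*sqrt(17))*(-1/4001) = -3474/4001 - 35*sqrt(17)/4001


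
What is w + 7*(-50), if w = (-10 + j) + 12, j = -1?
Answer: -349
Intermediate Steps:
w = 1 (w = (-10 - 1) + 12 = -11 + 12 = 1)
w + 7*(-50) = 1 + 7*(-50) = 1 - 350 = -349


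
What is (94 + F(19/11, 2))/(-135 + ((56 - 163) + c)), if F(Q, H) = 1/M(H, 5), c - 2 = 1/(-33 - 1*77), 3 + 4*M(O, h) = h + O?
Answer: -10450/26401 ≈ -0.39582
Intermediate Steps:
M(O, h) = -¾ + O/4 + h/4 (M(O, h) = -¾ + (h + O)/4 = -¾ + (O + h)/4 = -¾ + (O/4 + h/4) = -¾ + O/4 + h/4)
c = 219/110 (c = 2 + 1/(-33 - 1*77) = 2 + 1/(-33 - 77) = 2 + 1/(-110) = 2 - 1/110 = 219/110 ≈ 1.9909)
F(Q, H) = 1/(½ + H/4) (F(Q, H) = 1/(-¾ + H/4 + (¼)*5) = 1/(-¾ + H/4 + 5/4) = 1/(½ + H/4))
(94 + F(19/11, 2))/(-135 + ((56 - 163) + c)) = (94 + 4/(2 + 2))/(-135 + ((56 - 163) + 219/110)) = (94 + 4/4)/(-135 + (-107 + 219/110)) = (94 + 4*(¼))/(-135 - 11551/110) = (94 + 1)/(-26401/110) = 95*(-110/26401) = -10450/26401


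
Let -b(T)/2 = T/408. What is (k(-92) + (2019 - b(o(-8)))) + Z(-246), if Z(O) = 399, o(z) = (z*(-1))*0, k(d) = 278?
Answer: 2696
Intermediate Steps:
o(z) = 0 (o(z) = -z*0 = 0)
b(T) = -T/204 (b(T) = -2*T/408 = -T/204)
(k(-92) + (2019 - b(o(-8)))) + Z(-246) = (278 + (2019 - (-1)*0/204)) + 399 = (278 + (2019 - 1*0)) + 399 = (278 + (2019 + 0)) + 399 = (278 + 2019) + 399 = 2297 + 399 = 2696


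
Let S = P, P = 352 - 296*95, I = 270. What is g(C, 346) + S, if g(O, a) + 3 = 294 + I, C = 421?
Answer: -27207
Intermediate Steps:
g(O, a) = 561 (g(O, a) = -3 + (294 + 270) = -3 + 564 = 561)
P = -27768 (P = 352 - 28120 = -27768)
S = -27768
g(C, 346) + S = 561 - 27768 = -27207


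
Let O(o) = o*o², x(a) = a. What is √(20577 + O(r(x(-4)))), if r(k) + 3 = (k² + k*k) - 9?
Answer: 41*√17 ≈ 169.05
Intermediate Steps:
r(k) = -12 + 2*k² (r(k) = -3 + ((k² + k*k) - 9) = -3 + ((k² + k²) - 9) = -3 + (2*k² - 9) = -3 + (-9 + 2*k²) = -12 + 2*k²)
O(o) = o³
√(20577 + O(r(x(-4)))) = √(20577 + (-12 + 2*(-4)²)³) = √(20577 + (-12 + 2*16)³) = √(20577 + (-12 + 32)³) = √(20577 + 20³) = √(20577 + 8000) = √28577 = 41*√17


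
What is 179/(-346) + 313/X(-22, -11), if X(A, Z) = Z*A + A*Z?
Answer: 10831/83732 ≈ 0.12935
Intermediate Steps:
X(A, Z) = 2*A*Z (X(A, Z) = A*Z + A*Z = 2*A*Z)
179/(-346) + 313/X(-22, -11) = 179/(-346) + 313/((2*(-22)*(-11))) = 179*(-1/346) + 313/484 = -179/346 + 313*(1/484) = -179/346 + 313/484 = 10831/83732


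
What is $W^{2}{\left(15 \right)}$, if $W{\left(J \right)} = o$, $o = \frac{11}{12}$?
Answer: $\frac{121}{144} \approx 0.84028$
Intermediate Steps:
$o = \frac{11}{12}$ ($o = 11 \cdot \frac{1}{12} = \frac{11}{12} \approx 0.91667$)
$W{\left(J \right)} = \frac{11}{12}$
$W^{2}{\left(15 \right)} = \left(\frac{11}{12}\right)^{2} = \frac{121}{144}$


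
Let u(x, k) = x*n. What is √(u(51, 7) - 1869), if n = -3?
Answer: I*√2022 ≈ 44.967*I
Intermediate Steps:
u(x, k) = -3*x (u(x, k) = x*(-3) = -3*x)
√(u(51, 7) - 1869) = √(-3*51 - 1869) = √(-153 - 1869) = √(-2022) = I*√2022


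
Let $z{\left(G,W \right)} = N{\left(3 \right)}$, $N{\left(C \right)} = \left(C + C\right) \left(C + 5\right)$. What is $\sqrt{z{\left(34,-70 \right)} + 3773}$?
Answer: $\sqrt{3821} \approx 61.814$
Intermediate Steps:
$N{\left(C \right)} = 2 C \left(5 + C\right)$
$z{\left(G,W \right)} = 48$ ($z{\left(G,W \right)} = 2 \cdot 3 \left(5 + 3\right) = 2 \cdot 3 \cdot 8 = 48$)
$\sqrt{z{\left(34,-70 \right)} + 3773} = \sqrt{48 + 3773} = \sqrt{3821}$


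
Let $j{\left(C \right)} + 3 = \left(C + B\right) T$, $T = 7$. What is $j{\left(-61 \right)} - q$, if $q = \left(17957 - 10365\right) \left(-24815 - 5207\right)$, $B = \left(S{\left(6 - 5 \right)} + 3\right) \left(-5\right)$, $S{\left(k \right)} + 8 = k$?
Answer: $227926734$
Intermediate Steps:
$S{\left(k \right)} = -8 + k$
$B = 20$ ($B = \left(\left(-8 + \left(6 - 5\right)\right) + 3\right) \left(-5\right) = \left(\left(-8 + 1\right) + 3\right) \left(-5\right) = \left(-7 + 3\right) \left(-5\right) = \left(-4\right) \left(-5\right) = 20$)
$j{\left(C \right)} = 137 + 7 C$ ($j{\left(C \right)} = -3 + \left(C + 20\right) 7 = -3 + \left(20 + C\right) 7 = -3 + \left(140 + 7 C\right) = 137 + 7 C$)
$q = -227927024$ ($q = 7592 \left(-30022\right) = -227927024$)
$j{\left(-61 \right)} - q = \left(137 + 7 \left(-61\right)\right) - -227927024 = \left(137 - 427\right) + 227927024 = -290 + 227927024 = 227926734$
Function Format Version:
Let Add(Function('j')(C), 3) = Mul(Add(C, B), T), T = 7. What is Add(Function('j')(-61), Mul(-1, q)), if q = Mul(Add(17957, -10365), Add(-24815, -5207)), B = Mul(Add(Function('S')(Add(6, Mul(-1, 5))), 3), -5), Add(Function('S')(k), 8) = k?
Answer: 227926734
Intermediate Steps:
Function('S')(k) = Add(-8, k)
B = 20 (B = Mul(Add(Add(-8, Add(6, Mul(-1, 5))), 3), -5) = Mul(Add(Add(-8, Add(6, -5)), 3), -5) = Mul(Add(Add(-8, 1), 3), -5) = Mul(Add(-7, 3), -5) = Mul(-4, -5) = 20)
Function('j')(C) = Add(137, Mul(7, C)) (Function('j')(C) = Add(-3, Mul(Add(C, 20), 7)) = Add(-3, Mul(Add(20, C), 7)) = Add(-3, Add(140, Mul(7, C))) = Add(137, Mul(7, C)))
q = -227927024 (q = Mul(7592, -30022) = -227927024)
Add(Function('j')(-61), Mul(-1, q)) = Add(Add(137, Mul(7, -61)), Mul(-1, -227927024)) = Add(Add(137, -427), 227927024) = Add(-290, 227927024) = 227926734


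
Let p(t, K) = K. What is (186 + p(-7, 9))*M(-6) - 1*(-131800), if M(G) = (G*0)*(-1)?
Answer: 131800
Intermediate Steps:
M(G) = 0 (M(G) = 0*(-1) = 0)
(186 + p(-7, 9))*M(-6) - 1*(-131800) = (186 + 9)*0 - 1*(-131800) = 195*0 + 131800 = 0 + 131800 = 131800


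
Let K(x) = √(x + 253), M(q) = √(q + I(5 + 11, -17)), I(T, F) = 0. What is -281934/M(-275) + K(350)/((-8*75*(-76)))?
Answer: √67/15200 + 281934*I*√11/55 ≈ 0.00053851 + 17001.0*I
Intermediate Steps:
M(q) = √q (M(q) = √(q + 0) = √q)
K(x) = √(253 + x)
-281934/M(-275) + K(350)/((-8*75*(-76))) = -281934*(-I*√11/55) + √(253 + 350)/((-8*75*(-76))) = -281934*(-I*√11/55) + √603/((-600*(-76))) = -(-281934)*I*√11/55 + (3*√67)/45600 = 281934*I*√11/55 + (3*√67)*(1/45600) = 281934*I*√11/55 + √67/15200 = √67/15200 + 281934*I*√11/55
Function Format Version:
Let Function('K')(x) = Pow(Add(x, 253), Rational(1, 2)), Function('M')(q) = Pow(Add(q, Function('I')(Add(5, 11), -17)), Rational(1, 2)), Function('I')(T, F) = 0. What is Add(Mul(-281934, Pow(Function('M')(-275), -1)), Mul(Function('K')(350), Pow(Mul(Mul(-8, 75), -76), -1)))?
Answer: Add(Mul(Rational(1, 15200), Pow(67, Rational(1, 2))), Mul(Rational(281934, 55), I, Pow(11, Rational(1, 2)))) ≈ Add(0.00053851, Mul(17001., I))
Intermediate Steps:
Function('M')(q) = Pow(q, Rational(1, 2)) (Function('M')(q) = Pow(Add(q, 0), Rational(1, 2)) = Pow(q, Rational(1, 2)))
Function('K')(x) = Pow(Add(253, x), Rational(1, 2))
Add(Mul(-281934, Pow(Function('M')(-275), -1)), Mul(Function('K')(350), Pow(Mul(Mul(-8, 75), -76), -1))) = Add(Mul(-281934, Pow(Pow(-275, Rational(1, 2)), -1)), Mul(Pow(Add(253, 350), Rational(1, 2)), Pow(Mul(Mul(-8, 75), -76), -1))) = Add(Mul(-281934, Pow(Mul(5, I, Pow(11, Rational(1, 2))), -1)), Mul(Pow(603, Rational(1, 2)), Pow(Mul(-600, -76), -1))) = Add(Mul(-281934, Mul(Rational(-1, 55), I, Pow(11, Rational(1, 2)))), Mul(Mul(3, Pow(67, Rational(1, 2))), Pow(45600, -1))) = Add(Mul(Rational(281934, 55), I, Pow(11, Rational(1, 2))), Mul(Mul(3, Pow(67, Rational(1, 2))), Rational(1, 45600))) = Add(Mul(Rational(281934, 55), I, Pow(11, Rational(1, 2))), Mul(Rational(1, 15200), Pow(67, Rational(1, 2)))) = Add(Mul(Rational(1, 15200), Pow(67, Rational(1, 2))), Mul(Rational(281934, 55), I, Pow(11, Rational(1, 2))))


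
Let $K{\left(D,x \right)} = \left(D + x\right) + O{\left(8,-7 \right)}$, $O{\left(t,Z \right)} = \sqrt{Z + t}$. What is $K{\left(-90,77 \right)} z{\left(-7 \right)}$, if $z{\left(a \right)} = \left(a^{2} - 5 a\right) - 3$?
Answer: $-972$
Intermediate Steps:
$z{\left(a \right)} = -3 + a^{2} - 5 a$
$K{\left(D,x \right)} = 1 + D + x$ ($K{\left(D,x \right)} = \left(D + x\right) + \sqrt{-7 + 8} = \left(D + x\right) + \sqrt{1} = \left(D + x\right) + 1 = 1 + D + x$)
$K{\left(-90,77 \right)} z{\left(-7 \right)} = \left(1 - 90 + 77\right) \left(-3 + \left(-7\right)^{2} - -35\right) = - 12 \left(-3 + 49 + 35\right) = \left(-12\right) 81 = -972$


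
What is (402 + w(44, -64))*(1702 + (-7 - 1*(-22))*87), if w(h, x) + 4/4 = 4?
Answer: 1217835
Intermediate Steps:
w(h, x) = 3 (w(h, x) = -1 + 4 = 3)
(402 + w(44, -64))*(1702 + (-7 - 1*(-22))*87) = (402 + 3)*(1702 + (-7 - 1*(-22))*87) = 405*(1702 + (-7 + 22)*87) = 405*(1702 + 15*87) = 405*(1702 + 1305) = 405*3007 = 1217835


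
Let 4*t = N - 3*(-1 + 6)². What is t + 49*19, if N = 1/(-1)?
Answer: 912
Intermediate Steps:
N = -1 (N = 1*(-1) = -1)
t = -19 (t = (-1 - 3*(-1 + 6)²)/4 = (-1 - 3*5²)/4 = (-1 - 3*25)/4 = (-1 - 75)/4 = (¼)*(-76) = -19)
t + 49*19 = -19 + 49*19 = -19 + 931 = 912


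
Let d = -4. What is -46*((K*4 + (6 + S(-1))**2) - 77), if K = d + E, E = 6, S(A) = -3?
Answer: 2760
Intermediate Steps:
K = 2 (K = -4 + 6 = 2)
-46*((K*4 + (6 + S(-1))**2) - 77) = -46*((2*4 + (6 - 3)**2) - 77) = -46*((8 + 3**2) - 77) = -46*((8 + 9) - 77) = -46*(17 - 77) = -46*(-60) = 2760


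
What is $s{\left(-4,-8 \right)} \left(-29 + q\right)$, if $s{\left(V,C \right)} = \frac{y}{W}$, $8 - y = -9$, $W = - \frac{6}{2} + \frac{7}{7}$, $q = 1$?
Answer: $238$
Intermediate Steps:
$W = -2$ ($W = \left(-6\right) \frac{1}{2} + 7 \cdot \frac{1}{7} = -3 + 1 = -2$)
$y = 17$ ($y = 8 - -9 = 8 + 9 = 17$)
$s{\left(V,C \right)} = - \frac{17}{2}$ ($s{\left(V,C \right)} = \frac{17}{-2} = 17 \left(- \frac{1}{2}\right) = - \frac{17}{2}$)
$s{\left(-4,-8 \right)} \left(-29 + q\right) = - \frac{17 \left(-29 + 1\right)}{2} = \left(- \frac{17}{2}\right) \left(-28\right) = 238$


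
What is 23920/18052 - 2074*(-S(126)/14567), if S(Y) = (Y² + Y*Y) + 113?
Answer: 298342299790/65740871 ≈ 4538.2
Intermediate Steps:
S(Y) = 113 + 2*Y² (S(Y) = (Y² + Y²) + 113 = 2*Y² + 113 = 113 + 2*Y²)
23920/18052 - 2074*(-S(126)/14567) = 23920/18052 - 2074/((-14567/(113 + 2*126²))) = 23920*(1/18052) - 2074/((-14567/(113 + 2*15876))) = 5980/4513 - 2074/((-14567/(113 + 31752))) = 5980/4513 - 2074/((-14567/31865)) = 5980/4513 - 2074/((-14567*1/31865)) = 5980/4513 - 2074/(-14567/31865) = 5980/4513 - 2074*(-31865/14567) = 5980/4513 + 66088010/14567 = 298342299790/65740871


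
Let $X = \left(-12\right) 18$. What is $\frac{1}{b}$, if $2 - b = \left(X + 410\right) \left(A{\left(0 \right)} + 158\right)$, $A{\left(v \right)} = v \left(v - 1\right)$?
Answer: $- \frac{1}{30650} \approx -3.2626 \cdot 10^{-5}$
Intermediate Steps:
$A{\left(v \right)} = v \left(-1 + v\right)$
$X = -216$
$b = -30650$ ($b = 2 - \left(-216 + 410\right) \left(0 \left(-1 + 0\right) + 158\right) = 2 - 194 \left(0 \left(-1\right) + 158\right) = 2 - 194 \left(0 + 158\right) = 2 - 194 \cdot 158 = 2 - 30652 = -30650$)
$\frac{1}{b} = \frac{1}{-30650} = - \frac{1}{30650}$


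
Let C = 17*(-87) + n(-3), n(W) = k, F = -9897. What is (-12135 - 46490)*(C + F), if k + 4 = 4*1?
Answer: 666918000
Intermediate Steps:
k = 0 (k = -4 + 4*1 = -4 + 4 = 0)
n(W) = 0
C = -1479 (C = 17*(-87) + 0 = -1479 + 0 = -1479)
(-12135 - 46490)*(C + F) = (-12135 - 46490)*(-1479 - 9897) = -58625*(-11376) = 666918000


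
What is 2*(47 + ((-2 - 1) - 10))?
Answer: 68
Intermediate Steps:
2*(47 + ((-2 - 1) - 10)) = 2*(47 + (-3 - 10)) = 2*(47 - 13) = 2*34 = 68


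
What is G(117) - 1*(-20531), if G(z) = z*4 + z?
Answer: 21116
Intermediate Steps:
G(z) = 5*z (G(z) = 4*z + z = 5*z)
G(117) - 1*(-20531) = 5*117 - 1*(-20531) = 585 + 20531 = 21116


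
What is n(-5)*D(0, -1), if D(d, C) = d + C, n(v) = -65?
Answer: 65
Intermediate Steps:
D(d, C) = C + d
n(-5)*D(0, -1) = -65*(-1 + 0) = -65*(-1) = 65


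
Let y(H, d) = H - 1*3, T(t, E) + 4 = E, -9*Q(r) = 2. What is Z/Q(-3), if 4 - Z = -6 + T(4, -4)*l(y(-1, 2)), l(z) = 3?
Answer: -153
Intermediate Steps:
Q(r) = -2/9 (Q(r) = -⅑*2 = -2/9)
T(t, E) = -4 + E
y(H, d) = -3 + H (y(H, d) = H - 3 = -3 + H)
Z = 34 (Z = 4 - (-6 + (-4 - 4)*3) = 4 - (-6 - 8*3) = 4 - (-6 - 24) = 4 - 1*(-30) = 4 + 30 = 34)
Z/Q(-3) = 34/(-2/9) = -9/2*34 = -153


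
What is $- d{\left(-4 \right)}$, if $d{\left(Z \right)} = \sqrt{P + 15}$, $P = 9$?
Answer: $- 2 \sqrt{6} \approx -4.899$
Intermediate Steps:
$d{\left(Z \right)} = 2 \sqrt{6}$ ($d{\left(Z \right)} = \sqrt{9 + 15} = \sqrt{24} = 2 \sqrt{6}$)
$- d{\left(-4 \right)} = - 2 \sqrt{6}$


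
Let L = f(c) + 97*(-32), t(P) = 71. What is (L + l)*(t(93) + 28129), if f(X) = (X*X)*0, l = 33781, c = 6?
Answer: 865091400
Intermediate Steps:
f(X) = 0 (f(X) = X**2*0 = 0)
L = -3104 (L = 0 + 97*(-32) = 0 - 3104 = -3104)
(L + l)*(t(93) + 28129) = (-3104 + 33781)*(71 + 28129) = 30677*28200 = 865091400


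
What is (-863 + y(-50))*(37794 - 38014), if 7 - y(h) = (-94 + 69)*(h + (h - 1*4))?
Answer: 760320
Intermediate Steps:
y(h) = -93 + 50*h (y(h) = 7 - (-94 + 69)*(h + (h - 1*4)) = 7 - (-25)*(h + (h - 4)) = 7 - (-25)*(h + (-4 + h)) = 7 - (-25)*(-4 + 2*h) = 7 - (100 - 50*h) = 7 + (-100 + 50*h) = -93 + 50*h)
(-863 + y(-50))*(37794 - 38014) = (-863 + (-93 + 50*(-50)))*(37794 - 38014) = (-863 + (-93 - 2500))*(-220) = (-863 - 2593)*(-220) = -3456*(-220) = 760320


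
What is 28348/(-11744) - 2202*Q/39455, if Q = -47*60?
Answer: 3590377091/23167976 ≈ 154.97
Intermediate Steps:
Q = -2820
28348/(-11744) - 2202*Q/39455 = 28348/(-11744) - 2202/(39455/(-2820)) = 28348*(-1/11744) - 2202/(39455*(-1/2820)) = -7087/2936 - 2202/(-7891/564) = -7087/2936 - 2202*(-564/7891) = -7087/2936 + 1241928/7891 = 3590377091/23167976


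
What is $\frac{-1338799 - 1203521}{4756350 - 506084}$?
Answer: $- \frac{1271160}{2125133} \approx -0.59816$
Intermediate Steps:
$\frac{-1338799 - 1203521}{4756350 - 506084} = - \frac{2542320}{4250266} = \left(-2542320\right) \frac{1}{4250266} = - \frac{1271160}{2125133}$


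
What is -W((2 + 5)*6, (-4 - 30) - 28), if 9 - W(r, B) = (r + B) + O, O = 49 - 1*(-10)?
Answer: 30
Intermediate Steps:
O = 59 (O = 49 + 10 = 59)
W(r, B) = -50 - B - r (W(r, B) = 9 - ((r + B) + 59) = 9 - ((B + r) + 59) = 9 - (59 + B + r) = 9 + (-59 - B - r) = -50 - B - r)
-W((2 + 5)*6, (-4 - 30) - 28) = -(-50 - ((-4 - 30) - 28) - (2 + 5)*6) = -(-50 - (-34 - 28) - 7*6) = -(-50 - 1*(-62) - 1*42) = -(-50 + 62 - 42) = -1*(-30) = 30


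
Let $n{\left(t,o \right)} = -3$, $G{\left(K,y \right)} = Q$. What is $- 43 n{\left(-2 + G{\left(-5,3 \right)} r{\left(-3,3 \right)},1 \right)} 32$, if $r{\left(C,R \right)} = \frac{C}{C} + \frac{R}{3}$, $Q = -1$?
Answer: $4128$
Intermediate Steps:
$G{\left(K,y \right)} = -1$
$r{\left(C,R \right)} = 1 + \frac{R}{3}$ ($r{\left(C,R \right)} = 1 + R \frac{1}{3} = 1 + \frac{R}{3}$)
$- 43 n{\left(-2 + G{\left(-5,3 \right)} r{\left(-3,3 \right)},1 \right)} 32 = \left(-43\right) \left(-3\right) 32 = 129 \cdot 32 = 4128$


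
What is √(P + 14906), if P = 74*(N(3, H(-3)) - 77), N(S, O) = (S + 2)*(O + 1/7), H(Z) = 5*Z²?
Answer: 8*√19838/7 ≈ 160.97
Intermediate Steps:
N(S, O) = (2 + S)*(⅐ + O) (N(S, O) = (2 + S)*(O + ⅐) = (2 + S)*(⅐ + O))
P = 77034/7 (P = 74*((2/7 + 2*(5*(-3)²) + (⅐)*3 + (5*(-3)²)*3) - 77) = 74*((2/7 + 2*(5*9) + 3/7 + (5*9)*3) - 77) = 74*((2/7 + 2*45 + 3/7 + 45*3) - 77) = 74*((2/7 + 90 + 3/7 + 135) - 77) = 74*(1580/7 - 77) = 74*(1041/7) = 77034/7 ≈ 11005.)
√(P + 14906) = √(77034/7 + 14906) = √(181376/7) = 8*√19838/7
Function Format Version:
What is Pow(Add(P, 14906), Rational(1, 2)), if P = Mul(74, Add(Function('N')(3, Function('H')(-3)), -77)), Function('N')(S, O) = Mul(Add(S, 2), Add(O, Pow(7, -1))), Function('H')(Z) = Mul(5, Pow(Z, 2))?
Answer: Mul(Rational(8, 7), Pow(19838, Rational(1, 2))) ≈ 160.97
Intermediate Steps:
Function('N')(S, O) = Mul(Add(2, S), Add(Rational(1, 7), O)) (Function('N')(S, O) = Mul(Add(2, S), Add(O, Rational(1, 7))) = Mul(Add(2, S), Add(Rational(1, 7), O)))
P = Rational(77034, 7) (P = Mul(74, Add(Add(Rational(2, 7), Mul(2, Mul(5, Pow(-3, 2))), Mul(Rational(1, 7), 3), Mul(Mul(5, Pow(-3, 2)), 3)), -77)) = Mul(74, Add(Add(Rational(2, 7), Mul(2, Mul(5, 9)), Rational(3, 7), Mul(Mul(5, 9), 3)), -77)) = Mul(74, Add(Add(Rational(2, 7), Mul(2, 45), Rational(3, 7), Mul(45, 3)), -77)) = Mul(74, Add(Add(Rational(2, 7), 90, Rational(3, 7), 135), -77)) = Mul(74, Add(Rational(1580, 7), -77)) = Mul(74, Rational(1041, 7)) = Rational(77034, 7) ≈ 11005.)
Pow(Add(P, 14906), Rational(1, 2)) = Pow(Add(Rational(77034, 7), 14906), Rational(1, 2)) = Pow(Rational(181376, 7), Rational(1, 2)) = Mul(Rational(8, 7), Pow(19838, Rational(1, 2)))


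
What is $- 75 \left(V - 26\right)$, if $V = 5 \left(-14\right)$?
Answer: $7200$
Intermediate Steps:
$V = -70$
$- 75 \left(V - 26\right) = - 75 \left(-70 - 26\right) = \left(-75\right) \left(-96\right) = 7200$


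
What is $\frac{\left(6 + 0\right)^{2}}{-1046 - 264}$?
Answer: $- \frac{18}{655} \approx -0.027481$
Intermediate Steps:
$\frac{\left(6 + 0\right)^{2}}{-1046 - 264} = \frac{6^{2}}{-1310} = 36 \left(- \frac{1}{1310}\right) = - \frac{18}{655}$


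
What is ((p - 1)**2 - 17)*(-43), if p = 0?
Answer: 688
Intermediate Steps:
((p - 1)**2 - 17)*(-43) = ((0 - 1)**2 - 17)*(-43) = ((-1)**2 - 17)*(-43) = (1 - 17)*(-43) = -16*(-43) = 688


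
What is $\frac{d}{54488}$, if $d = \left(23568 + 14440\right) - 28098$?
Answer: $\frac{4955}{27244} \approx 0.18187$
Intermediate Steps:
$d = 9910$ ($d = 38008 - 28098 = 9910$)
$\frac{d}{54488} = \frac{9910}{54488} = 9910 \cdot \frac{1}{54488} = \frac{4955}{27244}$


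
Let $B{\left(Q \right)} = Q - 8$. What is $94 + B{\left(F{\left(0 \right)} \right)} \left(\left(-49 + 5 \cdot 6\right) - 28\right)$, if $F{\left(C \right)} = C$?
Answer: $470$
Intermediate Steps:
$B{\left(Q \right)} = -8 + Q$
$94 + B{\left(F{\left(0 \right)} \right)} \left(\left(-49 + 5 \cdot 6\right) - 28\right) = 94 + \left(-8 + 0\right) \left(\left(-49 + 5 \cdot 6\right) - 28\right) = 94 - 8 \left(\left(-49 + 30\right) - 28\right) = 94 - 8 \left(-19 - 28\right) = 94 - -376 = 94 + 376 = 470$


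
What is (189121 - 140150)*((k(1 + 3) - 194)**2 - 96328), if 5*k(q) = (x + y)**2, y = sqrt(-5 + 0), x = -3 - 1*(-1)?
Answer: -71764013269/25 + 380406728*I*sqrt(5)/25 ≈ -2.8706e+9 + 3.4025e+7*I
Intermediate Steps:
x = -2 (x = -3 + 1 = -2)
y = I*sqrt(5) (y = sqrt(-5) = I*sqrt(5) ≈ 2.2361*I)
k(q) = (-2 + I*sqrt(5))**2/5
(189121 - 140150)*((k(1 + 3) - 194)**2 - 96328) = (189121 - 140150)*(((2 - I*sqrt(5))**2/5 - 194)**2 - 96328) = 48971*((-194 + (2 - I*sqrt(5))**2/5)**2 - 96328) = 48971*(-96328 + (-194 + (2 - I*sqrt(5))**2/5)**2) = -4717278488 + 48971*(-194 + (2 - I*sqrt(5))**2/5)**2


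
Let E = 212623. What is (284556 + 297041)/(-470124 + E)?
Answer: -581597/257501 ≈ -2.2586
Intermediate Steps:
(284556 + 297041)/(-470124 + E) = (284556 + 297041)/(-470124 + 212623) = 581597/(-257501) = 581597*(-1/257501) = -581597/257501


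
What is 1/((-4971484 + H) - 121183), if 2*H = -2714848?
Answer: -1/6450091 ≈ -1.5504e-7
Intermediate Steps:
H = -1357424 (H = (½)*(-2714848) = -1357424)
1/((-4971484 + H) - 121183) = 1/((-4971484 - 1357424) - 121183) = 1/(-6328908 - 121183) = 1/(-6450091) = -1/6450091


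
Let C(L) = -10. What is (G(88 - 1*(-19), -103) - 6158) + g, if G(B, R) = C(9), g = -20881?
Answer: -27049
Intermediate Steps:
G(B, R) = -10
(G(88 - 1*(-19), -103) - 6158) + g = (-10 - 6158) - 20881 = -6168 - 20881 = -27049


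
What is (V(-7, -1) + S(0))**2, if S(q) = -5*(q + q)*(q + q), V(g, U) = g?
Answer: 49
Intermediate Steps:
S(q) = -20*q**2 (S(q) = -5*2*q*2*q = -20*q**2)
(V(-7, -1) + S(0))**2 = (-7 - 20*0**2)**2 = (-7 - 20*0)**2 = (-7 + 0)**2 = (-7)**2 = 49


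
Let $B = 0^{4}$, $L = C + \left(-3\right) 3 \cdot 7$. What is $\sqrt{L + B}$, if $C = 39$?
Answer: $2 i \sqrt{6} \approx 4.899 i$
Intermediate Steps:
$L = -24$ ($L = 39 + \left(-3\right) 3 \cdot 7 = 39 - 63 = -24$)
$B = 0$
$\sqrt{L + B} = \sqrt{-24 + 0} = \sqrt{-24} = 2 i \sqrt{6}$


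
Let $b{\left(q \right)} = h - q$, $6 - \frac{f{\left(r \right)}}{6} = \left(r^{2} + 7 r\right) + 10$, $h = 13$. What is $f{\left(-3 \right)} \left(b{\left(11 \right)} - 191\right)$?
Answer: $-9072$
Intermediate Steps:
$f{\left(r \right)} = -24 - 42 r - 6 r^{2}$ ($f{\left(r \right)} = 36 - 6 \left(\left(r^{2} + 7 r\right) + 10\right) = 36 - 6 \left(10 + r^{2} + 7 r\right) = 36 - \left(60 + 6 r^{2} + 42 r\right) = -24 - 42 r - 6 r^{2}$)
$b{\left(q \right)} = 13 - q$
$f{\left(-3 \right)} \left(b{\left(11 \right)} - 191\right) = \left(-24 - -126 - 6 \left(-3\right)^{2}\right) \left(\left(13 - 11\right) - 191\right) = \left(-24 + 126 - 54\right) \left(\left(13 - 11\right) - 191\right) = \left(-24 + 126 - 54\right) \left(2 - 191\right) = 48 \left(-189\right) = -9072$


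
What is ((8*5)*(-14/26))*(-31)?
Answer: 8680/13 ≈ 667.69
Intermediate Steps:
((8*5)*(-14/26))*(-31) = (40*(-14*1/26))*(-31) = (40*(-7/13))*(-31) = -280/13*(-31) = 8680/13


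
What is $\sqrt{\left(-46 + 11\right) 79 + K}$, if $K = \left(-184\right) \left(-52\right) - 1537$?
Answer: $\sqrt{5266} \approx 72.567$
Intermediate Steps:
$K = 8031$ ($K = 9568 - 1537 = 8031$)
$\sqrt{\left(-46 + 11\right) 79 + K} = \sqrt{\left(-46 + 11\right) 79 + 8031} = \sqrt{\left(-35\right) 79 + 8031} = \sqrt{-2765 + 8031} = \sqrt{5266}$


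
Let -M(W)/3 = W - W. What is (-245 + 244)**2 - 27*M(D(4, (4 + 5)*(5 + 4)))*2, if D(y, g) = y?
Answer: 1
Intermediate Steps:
M(W) = 0 (M(W) = -3*(W - W) = -3*0 = 0)
(-245 + 244)**2 - 27*M(D(4, (4 + 5)*(5 + 4)))*2 = (-245 + 244)**2 - 27*0*2 = (-1)**2 - 0*2 = 1 - 1*0 = 1 + 0 = 1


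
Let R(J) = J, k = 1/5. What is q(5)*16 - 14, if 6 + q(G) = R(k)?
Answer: -534/5 ≈ -106.80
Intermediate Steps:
k = ⅕ ≈ 0.20000
q(G) = -29/5 (q(G) = -6 + ⅕ = -29/5)
q(5)*16 - 14 = -29/5*16 - 14 = -464/5 - 14 = -534/5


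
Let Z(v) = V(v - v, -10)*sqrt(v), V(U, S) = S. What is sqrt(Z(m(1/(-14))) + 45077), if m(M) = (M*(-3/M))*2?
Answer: sqrt(45077 - 10*I*sqrt(6)) ≈ 212.31 - 0.0577*I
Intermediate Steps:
m(M) = -6 (m(M) = -3*2 = -6)
Z(v) = -10*sqrt(v)
sqrt(Z(m(1/(-14))) + 45077) = sqrt(-10*I*sqrt(6) + 45077) = sqrt(45077 - 10*I*sqrt(6))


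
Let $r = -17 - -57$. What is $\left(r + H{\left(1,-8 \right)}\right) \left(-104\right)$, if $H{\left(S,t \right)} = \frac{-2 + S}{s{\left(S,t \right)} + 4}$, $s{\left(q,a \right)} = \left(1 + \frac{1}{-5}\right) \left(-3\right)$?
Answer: $-4095$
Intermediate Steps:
$s{\left(q,a \right)} = - \frac{12}{5}$ ($s{\left(q,a \right)} = \left(1 - \frac{1}{5}\right) \left(-3\right) = \frac{4}{5} \left(-3\right) = - \frac{12}{5}$)
$r = 40$ ($r = -17 + 57 = 40$)
$H{\left(S,t \right)} = - \frac{5}{4} + \frac{5 S}{8}$ ($H{\left(S,t \right)} = \frac{-2 + S}{- \frac{12}{5} + 4} = \frac{-2 + S}{\frac{8}{5}} = \left(-2 + S\right) \frac{5}{8} = - \frac{5}{4} + \frac{5 S}{8}$)
$\left(r + H{\left(1,-8 \right)}\right) \left(-104\right) = \left(40 + \left(- \frac{5}{4} + \frac{5}{8} \cdot 1\right)\right) \left(-104\right) = \left(40 + \left(- \frac{5}{4} + \frac{5}{8}\right)\right) \left(-104\right) = \left(40 - \frac{5}{8}\right) \left(-104\right) = \frac{315}{8} \left(-104\right) = -4095$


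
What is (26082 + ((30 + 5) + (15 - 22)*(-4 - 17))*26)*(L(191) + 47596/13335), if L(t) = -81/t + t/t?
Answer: 46474933772/363855 ≈ 1.2773e+5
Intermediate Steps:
L(t) = 1 - 81/t (L(t) = -81/t + 1 = 1 - 81/t)
(26082 + ((30 + 5) + (15 - 22)*(-4 - 17))*26)*(L(191) + 47596/13335) = (26082 + ((30 + 5) + (15 - 22)*(-4 - 17))*26)*((-81 + 191)/191 + 47596/13335) = (26082 + (35 - 7*(-21))*26)*((1/191)*110 + 47596*(1/13335)) = (26082 + (35 + 147)*26)*(110/191 + 47596/13335) = (26082 + 182*26)*(10557686/2546985) = (26082 + 4732)*(10557686/2546985) = 30814*(10557686/2546985) = 46474933772/363855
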